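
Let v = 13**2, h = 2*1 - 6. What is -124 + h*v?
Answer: -800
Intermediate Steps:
h = -4 (h = 2 - 6 = -4)
v = 169
-124 + h*v = -124 - 4*169 = -124 - 676 = -800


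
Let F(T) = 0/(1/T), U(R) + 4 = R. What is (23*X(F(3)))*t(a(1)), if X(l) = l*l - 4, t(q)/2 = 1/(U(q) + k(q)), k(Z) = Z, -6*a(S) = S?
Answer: 552/13 ≈ 42.462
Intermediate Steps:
a(S) = -S/6
U(R) = -4 + R
F(T) = 0 (F(T) = 0*T = 0)
t(q) = 2/(-4 + 2*q) (t(q) = 2/((-4 + q) + q) = 2/(-4 + 2*q))
X(l) = -4 + l² (X(l) = l² - 4 = -4 + l²)
(23*X(F(3)))*t(a(1)) = (23*(-4 + 0²))/(-2 - ⅙*1) = (23*(-4 + 0))/(-2 - ⅙) = (23*(-4))/(-13/6) = -92*(-6/13) = 552/13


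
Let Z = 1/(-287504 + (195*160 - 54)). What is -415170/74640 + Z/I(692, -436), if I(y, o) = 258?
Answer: -228829124971/41139306408 ≈ -5.5623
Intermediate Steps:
Z = -1/256358 (Z = 1/(-287504 + (31200 - 54)) = 1/(-287504 + 31146) = 1/(-256358) = -1/256358 ≈ -3.9008e-6)
-415170/74640 + Z/I(692, -436) = -415170/74640 - 1/256358/258 = -415170*1/74640 - 1/256358*1/258 = -13839/2488 - 1/66140364 = -228829124971/41139306408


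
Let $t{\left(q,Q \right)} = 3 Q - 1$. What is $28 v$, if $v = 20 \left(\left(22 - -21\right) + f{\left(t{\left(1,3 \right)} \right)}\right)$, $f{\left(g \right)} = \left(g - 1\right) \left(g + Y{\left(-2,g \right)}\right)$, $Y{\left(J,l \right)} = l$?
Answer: $86800$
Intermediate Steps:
$t{\left(q,Q \right)} = -1 + 3 Q$
$f{\left(g \right)} = 2 g \left(-1 + g\right)$ ($f{\left(g \right)} = \left(g - 1\right) \left(g + g\right) = \left(-1 + g\right) 2 g = 2 g \left(-1 + g\right)$)
$v = 3100$ ($v = 20 \left(\left(22 - -21\right) + 2 \left(-1 + 3 \cdot 3\right) \left(-1 + \left(-1 + 3 \cdot 3\right)\right)\right) = 20 \left(\left(22 + 21\right) + 2 \left(-1 + 9\right) \left(-1 + \left(-1 + 9\right)\right)\right) = 20 \left(43 + 2 \cdot 8 \left(-1 + 8\right)\right) = 20 \left(43 + 2 \cdot 8 \cdot 7\right) = 20 \left(43 + 112\right) = 20 \cdot 155 = 3100$)
$28 v = 28 \cdot 3100 = 86800$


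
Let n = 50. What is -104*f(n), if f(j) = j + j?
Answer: -10400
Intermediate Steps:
f(j) = 2*j
-104*f(n) = -208*50 = -104*100 = -10400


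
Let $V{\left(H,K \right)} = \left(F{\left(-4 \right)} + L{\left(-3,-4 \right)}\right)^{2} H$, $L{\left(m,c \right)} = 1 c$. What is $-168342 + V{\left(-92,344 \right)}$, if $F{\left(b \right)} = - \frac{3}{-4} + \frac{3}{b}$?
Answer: $-169814$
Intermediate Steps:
$F{\left(b \right)} = \frac{3}{4} + \frac{3}{b}$ ($F{\left(b \right)} = \left(-3\right) \left(- \frac{1}{4}\right) + \frac{3}{b} = \frac{3}{4} + \frac{3}{b}$)
$L{\left(m,c \right)} = c$
$V{\left(H,K \right)} = 16 H$ ($V{\left(H,K \right)} = \left(\left(\frac{3}{4} + \frac{3}{-4}\right) - 4\right)^{2} H = \left(\left(\frac{3}{4} + 3 \left(- \frac{1}{4}\right)\right) - 4\right)^{2} H = \left(\left(\frac{3}{4} - \frac{3}{4}\right) - 4\right)^{2} H = \left(0 - 4\right)^{2} H = \left(-4\right)^{2} H = 16 H$)
$-168342 + V{\left(-92,344 \right)} = -168342 + 16 \left(-92\right) = -168342 - 1472 = -169814$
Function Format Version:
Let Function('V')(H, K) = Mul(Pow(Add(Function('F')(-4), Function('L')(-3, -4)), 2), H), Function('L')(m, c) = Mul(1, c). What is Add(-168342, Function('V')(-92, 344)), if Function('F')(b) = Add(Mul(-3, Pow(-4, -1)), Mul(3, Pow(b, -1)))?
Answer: -169814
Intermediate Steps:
Function('F')(b) = Add(Rational(3, 4), Mul(3, Pow(b, -1))) (Function('F')(b) = Add(Mul(-3, Rational(-1, 4)), Mul(3, Pow(b, -1))) = Add(Rational(3, 4), Mul(3, Pow(b, -1))))
Function('L')(m, c) = c
Function('V')(H, K) = Mul(16, H) (Function('V')(H, K) = Mul(Pow(Add(Add(Rational(3, 4), Mul(3, Pow(-4, -1))), -4), 2), H) = Mul(Pow(Add(Add(Rational(3, 4), Mul(3, Rational(-1, 4))), -4), 2), H) = Mul(Pow(Add(Add(Rational(3, 4), Rational(-3, 4)), -4), 2), H) = Mul(Pow(Add(0, -4), 2), H) = Mul(Pow(-4, 2), H) = Mul(16, H))
Add(-168342, Function('V')(-92, 344)) = Add(-168342, Mul(16, -92)) = Add(-168342, -1472) = -169814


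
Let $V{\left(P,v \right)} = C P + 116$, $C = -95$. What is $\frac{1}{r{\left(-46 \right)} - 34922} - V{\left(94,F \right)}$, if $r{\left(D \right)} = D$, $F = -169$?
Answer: $\frac{308207951}{34968} \approx 8814.0$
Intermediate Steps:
$V{\left(P,v \right)} = 116 - 95 P$ ($V{\left(P,v \right)} = - 95 P + 116 = 116 - 95 P$)
$\frac{1}{r{\left(-46 \right)} - 34922} - V{\left(94,F \right)} = \frac{1}{-46 - 34922} - \left(116 - 8930\right) = \frac{1}{-34968} - \left(116 - 8930\right) = - \frac{1}{34968} - -8814 = - \frac{1}{34968} + 8814 = \frac{308207951}{34968}$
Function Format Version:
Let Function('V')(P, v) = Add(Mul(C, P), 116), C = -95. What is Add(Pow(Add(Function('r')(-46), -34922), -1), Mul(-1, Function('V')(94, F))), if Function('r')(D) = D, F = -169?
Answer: Rational(308207951, 34968) ≈ 8814.0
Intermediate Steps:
Function('V')(P, v) = Add(116, Mul(-95, P)) (Function('V')(P, v) = Add(Mul(-95, P), 116) = Add(116, Mul(-95, P)))
Add(Pow(Add(Function('r')(-46), -34922), -1), Mul(-1, Function('V')(94, F))) = Add(Pow(Add(-46, -34922), -1), Mul(-1, Add(116, Mul(-95, 94)))) = Add(Pow(-34968, -1), Mul(-1, Add(116, -8930))) = Add(Rational(-1, 34968), Mul(-1, -8814)) = Add(Rational(-1, 34968), 8814) = Rational(308207951, 34968)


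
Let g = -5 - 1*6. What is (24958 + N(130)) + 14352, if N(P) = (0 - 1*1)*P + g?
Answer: 39169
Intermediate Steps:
g = -11 (g = -5 - 6 = -11)
N(P) = -11 - P (N(P) = (0 - 1*1)*P - 11 = (0 - 1)*P - 11 = -P - 11 = -11 - P)
(24958 + N(130)) + 14352 = (24958 + (-11 - 1*130)) + 14352 = (24958 + (-11 - 130)) + 14352 = (24958 - 141) + 14352 = 24817 + 14352 = 39169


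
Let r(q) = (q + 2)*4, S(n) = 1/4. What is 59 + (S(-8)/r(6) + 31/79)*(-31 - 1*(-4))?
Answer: 487339/10112 ≈ 48.194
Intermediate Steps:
S(n) = 1/4
r(q) = 8 + 4*q (r(q) = (2 + q)*4 = 8 + 4*q)
59 + (S(-8)/r(6) + 31/79)*(-31 - 1*(-4)) = 59 + (1/(4*(8 + 4*6)) + 31/79)*(-31 - 1*(-4)) = 59 + (1/(4*(8 + 24)) + 31*(1/79))*(-31 + 4) = 59 + ((1/4)/32 + 31/79)*(-27) = 59 + ((1/4)*(1/32) + 31/79)*(-27) = 59 + (1/128 + 31/79)*(-27) = 59 + (4047/10112)*(-27) = 59 - 109269/10112 = 487339/10112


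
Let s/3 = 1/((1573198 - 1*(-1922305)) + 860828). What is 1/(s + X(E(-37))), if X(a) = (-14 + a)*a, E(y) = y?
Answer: 4356331/8220396600 ≈ 0.00052994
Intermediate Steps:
s = 3/4356331 (s = 3/((1573198 - 1*(-1922305)) + 860828) = 3/((1573198 + 1922305) + 860828) = 3/(3495503 + 860828) = 3/4356331 ≈ 6.8865e-7)
X(a) = a*(-14 + a)
1/(s + X(E(-37))) = 1/(3/4356331 - 37*(-14 - 37)) = 1/(3/4356331 - 37*(-51)) = 1/(3/4356331 + 1887) = 1/(8220396600/4356331) = 4356331/8220396600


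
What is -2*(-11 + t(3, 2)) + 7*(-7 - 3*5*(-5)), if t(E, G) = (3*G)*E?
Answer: 462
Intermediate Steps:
t(E, G) = 3*E*G
-2*(-11 + t(3, 2)) + 7*(-7 - 3*5*(-5)) = -2*(-11 + 3*3*2) + 7*(-7 - 3*5*(-5)) = -2*(-11 + 18) + 7*(-7 - 15*(-5)) = -2*7 + 7*(-7 + 75) = -14 + 7*68 = -14 + 476 = 462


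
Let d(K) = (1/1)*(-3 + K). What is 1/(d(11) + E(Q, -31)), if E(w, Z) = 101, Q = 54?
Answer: 1/109 ≈ 0.0091743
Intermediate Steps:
d(K) = -3 + K (d(K) = (1*1)*(-3 + K) = 1*(-3 + K) = -3 + K)
1/(d(11) + E(Q, -31)) = 1/((-3 + 11) + 101) = 1/(8 + 101) = 1/109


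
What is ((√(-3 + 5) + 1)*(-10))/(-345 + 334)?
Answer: 10/11 + 10*√2/11 ≈ 2.1947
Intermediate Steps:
((√(-3 + 5) + 1)*(-10))/(-345 + 334) = ((√2 + 1)*(-10))/(-11) = ((1 + √2)*(-10))*(-1/11) = (-10 - 10*√2)*(-1/11) = 10/11 + 10*√2/11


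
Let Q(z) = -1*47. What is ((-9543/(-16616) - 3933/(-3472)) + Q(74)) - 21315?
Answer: -4968916775/232624 ≈ -21360.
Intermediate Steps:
Q(z) = -47
((-9543/(-16616) - 3933/(-3472)) + Q(74)) - 21315 = ((-9543/(-16616) - 3933/(-3472)) - 47) - 21315 = ((-9543*(-1/16616) - 3933*(-1/3472)) - 47) - 21315 = ((9543/16616 + 3933/3472) - 47) - 21315 = (397113/232624 - 47) - 21315 = -10536215/232624 - 21315 = -4968916775/232624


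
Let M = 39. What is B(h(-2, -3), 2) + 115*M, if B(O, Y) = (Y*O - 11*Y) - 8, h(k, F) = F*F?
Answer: 4473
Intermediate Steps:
h(k, F) = F²
B(O, Y) = -8 - 11*Y + O*Y (B(O, Y) = (O*Y - 11*Y) - 8 = (-11*Y + O*Y) - 8 = -8 - 11*Y + O*Y)
B(h(-2, -3), 2) + 115*M = (-8 - 11*2 + (-3)²*2) + 115*39 = (-8 - 22 + 9*2) + 4485 = (-8 - 22 + 18) + 4485 = -12 + 4485 = 4473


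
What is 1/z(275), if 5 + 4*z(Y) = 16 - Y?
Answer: -1/66 ≈ -0.015152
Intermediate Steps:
z(Y) = 11/4 - Y/4 (z(Y) = -5/4 + (16 - Y)/4 = -5/4 + (4 - Y/4) = 11/4 - Y/4)
1/z(275) = 1/(11/4 - ¼*275) = 1/(11/4 - 275/4) = 1/(-66) = -1/66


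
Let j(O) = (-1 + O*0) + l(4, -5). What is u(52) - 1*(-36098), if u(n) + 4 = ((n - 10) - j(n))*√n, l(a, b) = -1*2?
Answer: 36094 + 90*√13 ≈ 36419.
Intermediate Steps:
l(a, b) = -2
j(O) = -3 (j(O) = (-1 + O*0) - 2 = (-1 + 0) - 2 = -1 - 2 = -3)
u(n) = -4 + √n*(-7 + n) (u(n) = -4 + ((n - 10) - 1*(-3))*√n = -4 + ((-10 + n) + 3)*√n = -4 + (-7 + n)*√n = -4 + √n*(-7 + n))
u(52) - 1*(-36098) = (-4 + 52^(3/2) - 14*√13) - 1*(-36098) = (-4 + 104*√13 - 14*√13) + 36098 = (-4 + 90*√13) + 36098 = 36094 + 90*√13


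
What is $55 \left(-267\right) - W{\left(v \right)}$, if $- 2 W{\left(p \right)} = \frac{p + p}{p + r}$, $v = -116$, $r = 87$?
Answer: $-14681$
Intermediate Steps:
$W{\left(p \right)} = - \frac{p}{87 + p}$ ($W{\left(p \right)} = - \frac{\left(p + p\right) \frac{1}{p + 87}}{2} = - \frac{2 p \frac{1}{87 + p}}{2} = - \frac{p}{87 + p}$)
$55 \left(-267\right) - W{\left(v \right)} = 55 \left(-267\right) - \left(-1\right) \left(-116\right) \frac{1}{87 - 116} = -14685 - \left(-1\right) \left(-116\right) \frac{1}{-29} = -14685 - \left(-1\right) \left(-116\right) \left(- \frac{1}{29}\right) = -14685 - -4 = -14685 + 4 = -14681$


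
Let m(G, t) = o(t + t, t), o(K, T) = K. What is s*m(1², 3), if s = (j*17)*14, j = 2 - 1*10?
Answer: -11424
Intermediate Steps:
m(G, t) = 2*t (m(G, t) = t + t = 2*t)
j = -8 (j = 2 - 10 = -8)
s = -1904 (s = -8*17*14 = -136*14 = -1904)
s*m(1², 3) = -3808*3 = -1904*6 = -11424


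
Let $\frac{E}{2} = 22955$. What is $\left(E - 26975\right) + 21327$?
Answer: $40262$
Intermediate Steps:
$E = 45910$ ($E = 2 \cdot 22955 = 45910$)
$\left(E - 26975\right) + 21327 = \left(45910 - 26975\right) + 21327 = 18935 + 21327 = 40262$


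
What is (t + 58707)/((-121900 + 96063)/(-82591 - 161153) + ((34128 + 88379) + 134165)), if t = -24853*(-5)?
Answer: 44598327168/62562285805 ≈ 0.71286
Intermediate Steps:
t = 124265
(t + 58707)/((-121900 + 96063)/(-82591 - 161153) + ((34128 + 88379) + 134165)) = (124265 + 58707)/((-121900 + 96063)/(-82591 - 161153) + ((34128 + 88379) + 134165)) = 182972/(-25837/(-243744) + (122507 + 134165)) = 182972/(-25837*(-1/243744) + 256672) = 182972/(25837/243744 + 256672) = 182972/(62562285805/243744) = 182972*(243744/62562285805) = 44598327168/62562285805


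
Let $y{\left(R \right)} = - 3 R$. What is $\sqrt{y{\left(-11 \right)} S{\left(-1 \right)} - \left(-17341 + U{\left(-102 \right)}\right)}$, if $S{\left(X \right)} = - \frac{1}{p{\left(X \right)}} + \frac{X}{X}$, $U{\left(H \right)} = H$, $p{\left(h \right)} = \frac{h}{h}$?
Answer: $\sqrt{17443} \approx 132.07$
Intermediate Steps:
$p{\left(h \right)} = 1$
$S{\left(X \right)} = 0$ ($S{\left(X \right)} = - 1^{-1} + \frac{X}{X} = \left(-1\right) 1 + 1 = -1 + 1 = 0$)
$\sqrt{y{\left(-11 \right)} S{\left(-1 \right)} - \left(-17341 + U{\left(-102 \right)}\right)} = \sqrt{\left(-3\right) \left(-11\right) 0 + \left(17341 - -102\right)} = \sqrt{33 \cdot 0 + \left(17341 + 102\right)} = \sqrt{0 + 17443} = \sqrt{17443}$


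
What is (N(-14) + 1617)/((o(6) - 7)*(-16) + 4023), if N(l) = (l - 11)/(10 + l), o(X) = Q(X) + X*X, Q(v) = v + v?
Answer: 6493/13468 ≈ 0.48211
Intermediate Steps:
Q(v) = 2*v
o(X) = X**2 + 2*X (o(X) = 2*X + X*X = 2*X + X**2 = X**2 + 2*X)
N(l) = (-11 + l)/(10 + l)
(N(-14) + 1617)/((o(6) - 7)*(-16) + 4023) = ((-11 - 14)/(10 - 14) + 1617)/((6*(2 + 6) - 7)*(-16) + 4023) = (-25/(-4) + 1617)/((6*8 - 7)*(-16) + 4023) = (-1/4*(-25) + 1617)/((48 - 7)*(-16) + 4023) = (25/4 + 1617)/(41*(-16) + 4023) = 6493/(4*(-656 + 4023)) = (6493/4)/3367 = (6493/4)*(1/3367) = 6493/13468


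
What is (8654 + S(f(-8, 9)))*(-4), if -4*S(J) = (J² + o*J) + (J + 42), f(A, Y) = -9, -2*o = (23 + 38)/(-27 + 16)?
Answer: -759593/22 ≈ -34527.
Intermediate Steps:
o = 61/22 (o = -(23 + 38)/(2*(-27 + 16)) = -61/(2*(-11)) = -61*(-1)/(2*11) = -½*(-61/11) = 61/22 ≈ 2.7727)
S(J) = -21/2 - 83*J/88 - J²/4 (S(J) = -((J² + 61*J/22) + (J + 42))/4 = -((J² + 61*J/22) + (42 + J))/4 = -(42 + J² + 83*J/22)/4 = -21/2 - 83*J/88 - J²/4)
(8654 + S(f(-8, 9)))*(-4) = (8654 + (-21/2 - 83/88*(-9) - ¼*(-9)²))*(-4) = (8654 + (-21/2 + 747/88 - ¼*81))*(-4) = (8654 + (-21/2 + 747/88 - 81/4))*(-4) = (8654 - 1959/88)*(-4) = (759593/88)*(-4) = -759593/22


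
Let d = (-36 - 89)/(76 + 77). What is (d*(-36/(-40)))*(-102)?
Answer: 75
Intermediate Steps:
d = -125/153 ≈ -0.81699
(d*(-36/(-40)))*(-102) = -(-500)/(17*(-40))*(-102) = -(-500)*(-1)/(17*40)*(-102) = -125/153*9/10*(-102) = -25/34*(-102) = 75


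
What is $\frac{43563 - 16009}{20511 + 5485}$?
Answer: $\frac{13777}{12998} \approx 1.0599$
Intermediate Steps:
$\frac{43563 - 16009}{20511 + 5485} = \frac{27554}{25996} = 27554 \cdot \frac{1}{25996} = \frac{13777}{12998}$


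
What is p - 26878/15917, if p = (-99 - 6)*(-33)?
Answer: 55125527/15917 ≈ 3463.3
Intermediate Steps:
p = 3465 (p = -105*(-33) = 3465)
p - 26878/15917 = 3465 - 26878/15917 = 55125527/15917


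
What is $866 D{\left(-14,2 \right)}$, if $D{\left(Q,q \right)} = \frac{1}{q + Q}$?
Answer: $- \frac{433}{6} \approx -72.167$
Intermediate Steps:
$D{\left(Q,q \right)} = \frac{1}{Q + q}$
$866 D{\left(-14,2 \right)} = \frac{866}{-14 + 2} = \frac{866}{-12} = 866 \left(- \frac{1}{12}\right) = - \frac{433}{6}$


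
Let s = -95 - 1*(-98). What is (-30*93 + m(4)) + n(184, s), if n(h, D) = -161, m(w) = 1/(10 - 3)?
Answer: -20656/7 ≈ -2950.9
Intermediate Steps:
s = 3 (s = -95 + 98 = 3)
m(w) = ⅐ (m(w) = 1/7 = ⅐)
(-30*93 + m(4)) + n(184, s) = (-30*93 + ⅐) - 161 = (-2790 + ⅐) - 161 = -19529/7 - 161 = -20656/7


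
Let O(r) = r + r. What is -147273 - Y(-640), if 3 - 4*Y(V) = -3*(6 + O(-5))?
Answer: -589083/4 ≈ -1.4727e+5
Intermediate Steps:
O(r) = 2*r
Y(V) = -9/4 (Y(V) = 3/4 - (-3)*(6 + 2*(-5))/4 = 3/4 - (-3)*(6 - 10)/4 = 3/4 - (-3)*(-4)/4 = 3/4 - 1/4*12 = 3/4 - 3 = -9/4)
-147273 - Y(-640) = -147273 - 1*(-9/4) = -147273 + 9/4 = -589083/4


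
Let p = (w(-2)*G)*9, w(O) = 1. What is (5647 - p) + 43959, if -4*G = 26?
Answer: 99329/2 ≈ 49665.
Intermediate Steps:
G = -13/2 (G = -¼*26 = -13/2 ≈ -6.5000)
p = -117/2 (p = (1*(-13/2))*9 = -13/2*9 = -117/2 ≈ -58.500)
(5647 - p) + 43959 = (5647 - 1*(-117/2)) + 43959 = (5647 + 117/2) + 43959 = 11411/2 + 43959 = 99329/2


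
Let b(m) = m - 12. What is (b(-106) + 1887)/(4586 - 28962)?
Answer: -1769/24376 ≈ -0.072571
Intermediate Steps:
b(m) = -12 + m
(b(-106) + 1887)/(4586 - 28962) = ((-12 - 106) + 1887)/(4586 - 28962) = (-118 + 1887)/(-24376) = 1769*(-1/24376) = -1769/24376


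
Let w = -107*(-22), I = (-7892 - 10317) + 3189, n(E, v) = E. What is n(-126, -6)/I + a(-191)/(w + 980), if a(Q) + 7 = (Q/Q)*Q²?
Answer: 137064891/12519170 ≈ 10.948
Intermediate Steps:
I = -15020 (I = -18209 + 3189 = -15020)
w = 2354
a(Q) = -7 + Q² (a(Q) = -7 + (Q/Q)*Q² = -7 + 1*Q² = -7 + Q²)
n(-126, -6)/I + a(-191)/(w + 980) = -126/(-15020) + (-7 + (-191)²)/(2354 + 980) = -126*(-1/15020) + (-7 + 36481)/3334 = 63/7510 + 36474*(1/3334) = 63/7510 + 18237/1667 = 137064891/12519170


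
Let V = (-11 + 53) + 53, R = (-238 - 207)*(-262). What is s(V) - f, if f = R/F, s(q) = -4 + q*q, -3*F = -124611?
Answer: 374588687/41537 ≈ 9018.2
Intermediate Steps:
R = 116590 (R = -445*(-262) = 116590)
F = 41537 (F = -⅓*(-124611) = 41537)
V = 95 (V = 42 + 53 = 95)
s(q) = -4 + q²
f = 116590/41537 ≈ 2.8069
s(V) - f = (-4 + 95²) - 1*116590/41537 = (-4 + 9025) - 116590/41537 = 9021 - 116590/41537 = 374588687/41537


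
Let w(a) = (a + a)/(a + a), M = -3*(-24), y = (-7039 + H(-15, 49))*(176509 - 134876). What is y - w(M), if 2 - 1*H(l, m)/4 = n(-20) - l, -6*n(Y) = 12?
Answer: -294886540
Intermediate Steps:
n(Y) = -2 (n(Y) = -⅙*12 = -2)
H(l, m) = 16 + 4*l (H(l, m) = 8 - 4*(-2 - l) = 8 + (8 + 4*l) = 16 + 4*l)
y = -294886539 (y = (-7039 + (16 + 4*(-15)))*(176509 - 134876) = (-7039 + (16 - 60))*41633 = (-7039 - 44)*41633 = -7083*41633 = -294886539)
M = 72
w(a) = 1 (w(a) = (2*a)/((2*a)) = (2*a)*(1/(2*a)) = 1)
y - w(M) = -294886539 - 1*1 = -294886539 - 1 = -294886540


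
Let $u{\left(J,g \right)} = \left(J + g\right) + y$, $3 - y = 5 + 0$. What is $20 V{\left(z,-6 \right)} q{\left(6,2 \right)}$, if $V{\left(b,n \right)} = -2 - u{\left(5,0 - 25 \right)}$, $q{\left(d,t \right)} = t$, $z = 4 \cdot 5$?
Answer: $800$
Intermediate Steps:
$y = -2$ ($y = 3 - \left(5 + 0\right) = 3 - 5 = -2$)
$u{\left(J,g \right)} = -2 + J + g$ ($u{\left(J,g \right)} = \left(J + g\right) - 2 = -2 + J + g$)
$z = 20$
$V{\left(b,n \right)} = 20$ ($V{\left(b,n \right)} = -2 - \left(-2 + 5 + \left(0 - 25\right)\right) = -2 - \left(-2 + 5 - 25\right) = -2 - -22 = -2 + 22 = 20$)
$20 V{\left(z,-6 \right)} q{\left(6,2 \right)} = 20 \cdot 20 \cdot 2 = 400 \cdot 2 = 800$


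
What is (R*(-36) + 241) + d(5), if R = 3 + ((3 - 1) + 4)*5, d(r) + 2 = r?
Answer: -944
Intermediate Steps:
d(r) = -2 + r
R = 33 (R = 3 + (2 + 4)*5 = 3 + 6*5 = 3 + 30 = 33)
(R*(-36) + 241) + d(5) = (33*(-36) + 241) + (-2 + 5) = (-1188 + 241) + 3 = -947 + 3 = -944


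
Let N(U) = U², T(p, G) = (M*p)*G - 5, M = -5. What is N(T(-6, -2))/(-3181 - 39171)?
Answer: -4225/42352 ≈ -0.099759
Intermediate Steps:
T(p, G) = -5 - 5*G*p (T(p, G) = (-5*p)*G - 5 = -5*G*p - 5 = -5 - 5*G*p)
N(T(-6, -2))/(-3181 - 39171) = (-5 - 5*(-2)*(-6))²/(-3181 - 39171) = (-5 - 60)²/(-42352) = (-65)²*(-1/42352) = 4225*(-1/42352) = -4225/42352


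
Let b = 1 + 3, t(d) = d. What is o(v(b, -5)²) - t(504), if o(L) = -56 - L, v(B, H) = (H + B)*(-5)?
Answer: -585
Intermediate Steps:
b = 4
v(B, H) = -5*B - 5*H (v(B, H) = (B + H)*(-5) = -5*B - 5*H)
o(v(b, -5)²) - t(504) = (-56 - (-5*4 - 5*(-5))²) - 1*504 = (-56 - (-20 + 25)²) - 504 = (-56 - 1*5²) - 504 = (-56 - 1*25) - 504 = (-56 - 25) - 504 = -81 - 504 = -585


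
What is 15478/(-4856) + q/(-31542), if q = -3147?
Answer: -39410437/12763996 ≈ -3.0876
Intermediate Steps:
15478/(-4856) + q/(-31542) = 15478/(-4856) - 3147/(-31542) = 15478*(-1/4856) - 3147*(-1/31542) = -7739/2428 + 1049/10514 = -39410437/12763996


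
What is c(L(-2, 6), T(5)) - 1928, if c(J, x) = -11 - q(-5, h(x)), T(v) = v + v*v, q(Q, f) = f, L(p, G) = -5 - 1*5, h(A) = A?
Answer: -1969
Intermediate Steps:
L(p, G) = -10 (L(p, G) = -5 - 5 = -10)
T(v) = v + v²
c(J, x) = -11 - x
c(L(-2, 6), T(5)) - 1928 = (-11 - 5*(1 + 5)) - 1928 = (-11 - 5*6) - 1928 = (-11 - 1*30) - 1928 = (-11 - 30) - 1928 = -41 - 1928 = -1969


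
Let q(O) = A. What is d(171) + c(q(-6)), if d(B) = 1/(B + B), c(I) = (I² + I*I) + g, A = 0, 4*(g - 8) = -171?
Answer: -23767/684 ≈ -34.747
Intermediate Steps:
g = -139/4 (g = 8 + (¼)*(-171) = 8 - 171/4 = -139/4 ≈ -34.750)
q(O) = 0
c(I) = -139/4 + 2*I² (c(I) = (I² + I*I) - 139/4 = (I² + I²) - 139/4 = 2*I² - 139/4 = -139/4 + 2*I²)
d(B) = 1/(2*B)
d(171) + c(q(-6)) = (½)/171 + (-139/4 + 2*0²) = (½)*(1/171) + (-139/4 + 2*0) = 1/342 + (-139/4 + 0) = 1/342 - 139/4 = -23767/684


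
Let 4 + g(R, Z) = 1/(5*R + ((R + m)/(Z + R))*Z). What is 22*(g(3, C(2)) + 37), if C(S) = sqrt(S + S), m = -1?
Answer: 57464/79 ≈ 727.39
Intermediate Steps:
C(S) = sqrt(2)*sqrt(S) (C(S) = sqrt(2*S) = sqrt(2)*sqrt(S))
g(R, Z) = -4 + 1/(5*R + Z*(-1 + R)/(R + Z)) (g(R, Z) = -4 + 1/(5*R + ((R - 1)/(Z + R))*Z) = -4 + 1/(5*R + ((-1 + R)/(R + Z))*Z) = -4 + 1/(5*R + Z*(-1 + R)/(R + Z)))
22*(g(3, C(2)) + 37) = 22*((3 - 20*3**2 + 5*(sqrt(2)*sqrt(2)) - 24*3*sqrt(2)*sqrt(2))/(-sqrt(2)*sqrt(2) + 5*3**2 + 6*3*(sqrt(2)*sqrt(2))) + 37) = 22*((3 - 20*9 + 5*2 - 24*3*2)/(-1*2 + 5*9 + 6*3*2) + 37) = 22*((3 - 180 + 10 - 144)/(-2 + 45 + 36) + 37) = 22*(-311/79 + 37) = 22*(2612/79) = 57464/79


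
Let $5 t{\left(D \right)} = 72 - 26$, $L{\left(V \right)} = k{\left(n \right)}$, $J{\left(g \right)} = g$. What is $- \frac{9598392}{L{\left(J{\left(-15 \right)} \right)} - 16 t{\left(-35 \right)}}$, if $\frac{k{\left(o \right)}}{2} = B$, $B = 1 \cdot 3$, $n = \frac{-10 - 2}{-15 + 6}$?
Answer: $\frac{23995980}{353} \approx 67977.0$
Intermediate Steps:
$n = \frac{4}{3}$ ($n = - \frac{12}{-9} = \left(-12\right) \left(- \frac{1}{9}\right) = \frac{4}{3} \approx 1.3333$)
$B = 3$
$k{\left(o \right)} = 6$ ($k{\left(o \right)} = 2 \cdot 3 = 6$)
$L{\left(V \right)} = 6$
$t{\left(D \right)} = \frac{46}{5}$ ($t{\left(D \right)} = \frac{72 - 26}{5} = \frac{1}{5} \cdot 46 = \frac{46}{5}$)
$- \frac{9598392}{L{\left(J{\left(-15 \right)} \right)} - 16 t{\left(-35 \right)}} = - \frac{9598392}{6 - \frac{736}{5}} = - \frac{9598392}{- \frac{706}{5}} = \left(-9598392\right) \left(- \frac{5}{706}\right) = \frac{23995980}{353}$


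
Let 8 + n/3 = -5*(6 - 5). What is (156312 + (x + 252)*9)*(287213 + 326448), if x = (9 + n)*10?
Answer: 95657476680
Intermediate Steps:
n = -39 (n = -24 + 3*(-5*(6 - 5)) = -24 + 3*(-5*1) = -24 + 3*(-5) = -24 - 15 = -39)
x = -300 (x = (9 - 39)*10 = -30*10 = -300)
(156312 + (x + 252)*9)*(287213 + 326448) = (156312 + (-300 + 252)*9)*(287213 + 326448) = (156312 - 48*9)*613661 = (156312 - 432)*613661 = 155880*613661 = 95657476680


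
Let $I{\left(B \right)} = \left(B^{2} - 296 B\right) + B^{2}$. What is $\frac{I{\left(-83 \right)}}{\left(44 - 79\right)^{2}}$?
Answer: $\frac{5478}{175} \approx 31.303$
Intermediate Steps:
$I{\left(B \right)} = - 296 B + 2 B^{2}$
$\frac{I{\left(-83 \right)}}{\left(44 - 79\right)^{2}} = \frac{2 \left(-83\right) \left(-148 - 83\right)}{\left(44 - 79\right)^{2}} = \frac{2 \left(-83\right) \left(-231\right)}{\left(-35\right)^{2}} = \frac{38346}{1225} = 38346 \cdot \frac{1}{1225} = \frac{5478}{175}$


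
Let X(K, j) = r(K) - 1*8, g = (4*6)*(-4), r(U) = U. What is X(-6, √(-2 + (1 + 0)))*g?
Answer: 1344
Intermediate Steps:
g = -96 (g = 24*(-4) = -96)
X(K, j) = -8 + K (X(K, j) = K - 1*8 = K - 8 = -8 + K)
X(-6, √(-2 + (1 + 0)))*g = (-8 - 6)*(-96) = -14*(-96) = 1344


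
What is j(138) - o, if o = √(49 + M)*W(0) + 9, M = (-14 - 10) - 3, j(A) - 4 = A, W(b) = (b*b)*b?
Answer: 133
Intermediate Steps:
W(b) = b³ (W(b) = b²*b = b³)
j(A) = 4 + A
M = -27 (M = -24 - 3 = -27)
o = 9 (o = √(49 - 27)*0³ + 9 = √22*0 + 9 = 0 + 9 = 9)
j(138) - o = (4 + 138) - 1*9 = 142 - 9 = 133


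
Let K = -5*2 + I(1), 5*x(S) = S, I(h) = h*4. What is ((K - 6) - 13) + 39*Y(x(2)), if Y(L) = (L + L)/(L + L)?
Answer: 14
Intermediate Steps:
I(h) = 4*h
x(S) = S/5
K = -6 (K = -5*2 + 4*1 = -10 + 4 = -6)
Y(L) = 1 (Y(L) = (2*L)/((2*L)) = (2*L)*(1/(2*L)) = 1)
((K - 6) - 13) + 39*Y(x(2)) = ((-6 - 6) - 13) + 39*1 = (-12 - 13) + 39 = -25 + 39 = 14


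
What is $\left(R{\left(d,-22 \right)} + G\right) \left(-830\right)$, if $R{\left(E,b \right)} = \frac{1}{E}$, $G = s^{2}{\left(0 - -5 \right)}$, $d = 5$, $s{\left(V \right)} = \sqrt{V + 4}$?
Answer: $-7636$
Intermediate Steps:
$s{\left(V \right)} = \sqrt{4 + V}$
$G = 9$ ($G = \left(\sqrt{4 + \left(0 - -5\right)}\right)^{2} = \left(\sqrt{4 + \left(0 + 5\right)}\right)^{2} = \left(\sqrt{4 + 5}\right)^{2} = \left(\sqrt{9}\right)^{2} = 3^{2} = 9$)
$\left(R{\left(d,-22 \right)} + G\right) \left(-830\right) = \left(\frac{1}{5} + 9\right) \left(-830\right) = \frac{46}{5} \left(-830\right) = -7636$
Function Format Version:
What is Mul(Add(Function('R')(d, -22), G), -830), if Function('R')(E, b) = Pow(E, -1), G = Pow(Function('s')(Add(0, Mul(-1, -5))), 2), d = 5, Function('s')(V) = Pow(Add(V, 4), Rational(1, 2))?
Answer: -7636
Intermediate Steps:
Function('s')(V) = Pow(Add(4, V), Rational(1, 2))
G = 9 (G = Pow(Pow(Add(4, Add(0, Mul(-1, -5))), Rational(1, 2)), 2) = Pow(Pow(Add(4, Add(0, 5)), Rational(1, 2)), 2) = Pow(Pow(Add(4, 5), Rational(1, 2)), 2) = Pow(Pow(9, Rational(1, 2)), 2) = Pow(3, 2) = 9)
Mul(Add(Function('R')(d, -22), G), -830) = Mul(Add(Pow(5, -1), 9), -830) = Mul(Add(Rational(1, 5), 9), -830) = Mul(Rational(46, 5), -830) = -7636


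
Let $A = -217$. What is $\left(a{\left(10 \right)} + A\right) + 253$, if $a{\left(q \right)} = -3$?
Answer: $33$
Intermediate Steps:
$\left(a{\left(10 \right)} + A\right) + 253 = \left(-3 - 217\right) + 253 = -220 + 253 = 33$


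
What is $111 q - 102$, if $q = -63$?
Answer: $-7095$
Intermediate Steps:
$111 q - 102 = 111 \left(-63\right) - 102 = -6993 - 102 = -7095$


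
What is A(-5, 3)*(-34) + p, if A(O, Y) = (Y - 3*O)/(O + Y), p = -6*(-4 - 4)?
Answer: 354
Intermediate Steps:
p = 48 (p = -6*(-8) = 48)
A(O, Y) = (Y - 3*O)/(O + Y)
A(-5, 3)*(-34) + p = ((3 - 3*(-5))/(-5 + 3))*(-34) + 48 = ((3 + 15)/(-2))*(-34) + 48 = -1/2*18*(-34) + 48 = -9*(-34) + 48 = 306 + 48 = 354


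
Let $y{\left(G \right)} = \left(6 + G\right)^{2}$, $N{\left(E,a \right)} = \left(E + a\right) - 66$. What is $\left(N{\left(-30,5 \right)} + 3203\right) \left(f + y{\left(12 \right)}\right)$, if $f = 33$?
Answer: $1110984$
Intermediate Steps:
$N{\left(E,a \right)} = -66 + E + a$
$\left(N{\left(-30,5 \right)} + 3203\right) \left(f + y{\left(12 \right)}\right) = \left(\left(-66 - 30 + 5\right) + 3203\right) \left(33 + \left(6 + 12\right)^{2}\right) = \left(-91 + 3203\right) \left(33 + 18^{2}\right) = 3112 \left(33 + 324\right) = 3112 \cdot 357 = 1110984$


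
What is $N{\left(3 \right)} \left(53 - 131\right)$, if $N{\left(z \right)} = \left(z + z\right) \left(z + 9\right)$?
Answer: $-5616$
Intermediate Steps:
$N{\left(z \right)} = 2 z \left(9 + z\right)$
$N{\left(3 \right)} \left(53 - 131\right) = 2 \cdot 3 \left(9 + 3\right) \left(53 - 131\right) = 2 \cdot 3 \cdot 12 \left(-78\right) = 72 \left(-78\right) = -5616$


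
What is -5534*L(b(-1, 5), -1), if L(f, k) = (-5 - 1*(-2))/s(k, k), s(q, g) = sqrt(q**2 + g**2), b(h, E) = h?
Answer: 8301*sqrt(2) ≈ 11739.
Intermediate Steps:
s(q, g) = sqrt(g**2 + q**2)
L(f, k) = -3*sqrt(2)/(2*sqrt(k**2)) (L(f, k) = (-5 - 1*(-2))/(sqrt(k**2 + k**2)) = (-5 + 2)/(sqrt(2*k**2)) = -3*sqrt(2)/(2*sqrt(k**2)))
-5534*L(b(-1, 5), -1) = -(-8301)*sqrt(2)/sqrt((-1)**2) = -(-8301)*sqrt(2)/sqrt(1) = -(-8301)*sqrt(2) = 8301*sqrt(2)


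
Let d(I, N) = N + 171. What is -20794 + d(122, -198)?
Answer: -20821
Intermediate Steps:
d(I, N) = 171 + N
-20794 + d(122, -198) = -20794 + (171 - 198) = -20794 - 27 = -20821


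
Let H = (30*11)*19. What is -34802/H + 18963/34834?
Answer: -546697429/109204590 ≈ -5.0062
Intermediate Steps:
H = 6270 (H = 330*19 = 6270)
-34802/H + 18963/34834 = -34802/6270 + 18963/34834 = -34802*1/6270 + 18963*(1/34834) = -17401/3135 + 18963/34834 = -546697429/109204590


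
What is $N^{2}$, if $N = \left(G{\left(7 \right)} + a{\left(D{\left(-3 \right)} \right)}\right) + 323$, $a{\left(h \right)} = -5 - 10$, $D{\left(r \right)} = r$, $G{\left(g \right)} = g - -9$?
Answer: $104976$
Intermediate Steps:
$G{\left(g \right)} = 9 + g$ ($G{\left(g \right)} = g + 9 = 9 + g$)
$a{\left(h \right)} = -15$ ($a{\left(h \right)} = -5 - 10 = -15$)
$N = 324$ ($N = \left(\left(9 + 7\right) - 15\right) + 323 = \left(16 - 15\right) + 323 = 1 + 323 = 324$)
$N^{2} = 324^{2} = 104976$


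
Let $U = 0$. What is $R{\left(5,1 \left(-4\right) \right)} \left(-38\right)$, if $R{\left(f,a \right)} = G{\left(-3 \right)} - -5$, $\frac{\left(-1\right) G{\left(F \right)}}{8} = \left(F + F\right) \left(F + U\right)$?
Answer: $5282$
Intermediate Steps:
$G{\left(F \right)} = - 16 F^{2}$ ($G{\left(F \right)} = - 8 \left(F + F\right) \left(F + 0\right) = - 8 \cdot 2 F F = - 8 \cdot 2 F^{2} = - 16 F^{2}$)
$R{\left(f,a \right)} = -139$ ($R{\left(f,a \right)} = - 16 \left(-3\right)^{2} - -5 = \left(-16\right) 9 + 5 = -144 + 5 = -139$)
$R{\left(5,1 \left(-4\right) \right)} \left(-38\right) = \left(-139\right) \left(-38\right) = 5282$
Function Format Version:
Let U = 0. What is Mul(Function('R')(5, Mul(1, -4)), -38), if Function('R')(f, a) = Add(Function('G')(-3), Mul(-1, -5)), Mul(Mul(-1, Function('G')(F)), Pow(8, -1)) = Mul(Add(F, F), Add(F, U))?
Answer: 5282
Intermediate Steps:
Function('G')(F) = Mul(-16, Pow(F, 2)) (Function('G')(F) = Mul(-8, Mul(Add(F, F), Add(F, 0))) = Mul(-8, Mul(Mul(2, F), F)) = Mul(-8, Mul(2, Pow(F, 2))) = Mul(-16, Pow(F, 2)))
Function('R')(f, a) = -139 (Function('R')(f, a) = Add(Mul(-16, Pow(-3, 2)), Mul(-1, -5)) = Add(Mul(-16, 9), 5) = Add(-144, 5) = -139)
Mul(Function('R')(5, Mul(1, -4)), -38) = Mul(-139, -38) = 5282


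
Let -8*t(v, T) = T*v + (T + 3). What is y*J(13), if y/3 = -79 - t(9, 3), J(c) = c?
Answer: -23361/8 ≈ -2920.1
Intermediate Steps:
t(v, T) = -3/8 - T/8 - T*v/8 (t(v, T) = -(T*v + (T + 3))/8 = -(T*v + (3 + T))/8 = -(3 + T + T*v)/8 = -3/8 - T/8 - T*v/8)
y = -1797/8 (y = 3*(-79 - (-3/8 - 1/8*3 - 1/8*3*9)) = 3*(-79 - (-3/8 - 3/8 - 27/8)) = 3*(-79 - 1*(-33/8)) = 3*(-79 + 33/8) = 3*(-599/8) = -1797/8 ≈ -224.63)
y*J(13) = -1797/8*13 = -23361/8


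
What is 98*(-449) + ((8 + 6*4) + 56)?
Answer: -43914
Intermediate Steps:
98*(-449) + ((8 + 6*4) + 56) = -44002 + ((8 + 24) + 56) = -44002 + (32 + 56) = -44002 + 88 = -43914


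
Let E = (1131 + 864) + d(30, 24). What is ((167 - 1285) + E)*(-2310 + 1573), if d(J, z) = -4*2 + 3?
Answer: -642664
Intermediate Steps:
d(J, z) = -5 (d(J, z) = -8 + 3 = -5)
E = 1990 (E = (1131 + 864) - 5 = 1995 - 5 = 1990)
((167 - 1285) + E)*(-2310 + 1573) = ((167 - 1285) + 1990)*(-2310 + 1573) = (-1118 + 1990)*(-737) = 872*(-737) = -642664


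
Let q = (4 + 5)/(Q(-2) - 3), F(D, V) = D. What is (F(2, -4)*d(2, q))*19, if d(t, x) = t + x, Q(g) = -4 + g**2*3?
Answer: 722/5 ≈ 144.40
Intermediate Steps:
Q(g) = -4 + 3*g**2
q = 9/5 (q = (4 + 5)/((-4 + 3*(-2)**2) - 3) = 9/((-4 + 3*4) - 3) = 9/((-4 + 12) - 3) = 9/(8 - 3) = 9/5 ≈ 1.8000)
(F(2, -4)*d(2, q))*19 = (2*(2 + 9/5))*19 = (2*(19/5))*19 = (38/5)*19 = 722/5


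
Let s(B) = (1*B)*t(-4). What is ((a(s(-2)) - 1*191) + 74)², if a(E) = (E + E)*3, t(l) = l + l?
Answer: 441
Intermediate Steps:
t(l) = 2*l
s(B) = -8*B (s(B) = (1*B)*(2*(-4)) = B*(-8) = -8*B)
a(E) = 6*E (a(E) = (2*E)*3 = 6*E)
((a(s(-2)) - 1*191) + 74)² = ((6*(-8*(-2)) - 1*191) + 74)² = ((6*16 - 191) + 74)² = ((96 - 191) + 74)² = (-95 + 74)² = (-21)² = 441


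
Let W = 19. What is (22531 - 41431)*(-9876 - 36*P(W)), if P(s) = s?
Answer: 199584000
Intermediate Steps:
(22531 - 41431)*(-9876 - 36*P(W)) = (22531 - 41431)*(-9876 - 36*19) = -18900*(-9876 - 684) = -18900*(-10560) = 199584000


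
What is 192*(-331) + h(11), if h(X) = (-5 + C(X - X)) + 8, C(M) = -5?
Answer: -63554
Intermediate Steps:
h(X) = -2 (h(X) = (-5 - 5) + 8 = -10 + 8 = -2)
192*(-331) + h(11) = 192*(-331) - 2 = -63552 - 2 = -63554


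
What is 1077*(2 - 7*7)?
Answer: -50619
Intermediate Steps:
1077*(2 - 7*7) = 1077*(2 - 49) = 1077*(-47) = -50619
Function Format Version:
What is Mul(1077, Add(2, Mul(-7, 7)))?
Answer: -50619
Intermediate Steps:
Mul(1077, Add(2, Mul(-7, 7))) = Mul(1077, Add(2, -49)) = Mul(1077, -47) = -50619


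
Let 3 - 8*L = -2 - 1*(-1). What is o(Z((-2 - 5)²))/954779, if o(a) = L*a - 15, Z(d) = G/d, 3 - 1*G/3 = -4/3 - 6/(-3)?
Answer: -209/13366906 ≈ -1.5636e-5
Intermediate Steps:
L = ½ (L = 3/8 - (-2 - 1*(-1))/8 = 3/8 - (-2 + 1)/8 = 3/8 - ⅛*(-1) = 3/8 + ⅛ = ½ ≈ 0.50000)
G = 7 (G = 9 - 3*(-4/3 - 6/(-3)) = 9 - 3*(-4*⅓ - 6*(-⅓)) = 9 - 3*(-4/3 + 2) = 9 - 3*⅔ = 9 - 2 = 7)
Z(d) = 7/d
o(a) = -15 + a/2 (o(a) = a/2 - 15 = -15 + a/2)
o(Z((-2 - 5)²))/954779 = (-15 + (7/((-2 - 5)²))/2)/954779 = (-15 + (7/((-7)²))/2)*(1/954779) = (-15 + (7/49)/2)*(1/954779) = (-15 + (7*(1/49))/2)*(1/954779) = (-15 + (½)*(⅐))*(1/954779) = (-15 + 1/14)*(1/954779) = -209/14*1/954779 = -209/13366906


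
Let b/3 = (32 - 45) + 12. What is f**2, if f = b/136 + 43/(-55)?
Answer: 36156169/55950400 ≈ 0.64622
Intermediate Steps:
b = -3 (b = 3*((32 - 45) + 12) = 3*(-13 + 12) = 3*(-1) = -3)
f = -6013/7480 (f = -3/136 + 43/(-55) = -3*1/136 + 43*(-1/55) = -3/136 - 43/55 = -6013/7480 ≈ -0.80388)
f**2 = (-6013/7480)**2 = 36156169/55950400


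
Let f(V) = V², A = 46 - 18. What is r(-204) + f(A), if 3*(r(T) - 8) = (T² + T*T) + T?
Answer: 28468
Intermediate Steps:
A = 28
r(T) = 8 + T/3 + 2*T²/3 (r(T) = 8 + ((T² + T*T) + T)/3 = 8 + ((T² + T²) + T)/3 = 8 + (2*T² + T)/3 = 8 + (T + 2*T²)/3 = 8 + (T/3 + 2*T²/3) = 8 + T/3 + 2*T²/3)
r(-204) + f(A) = (8 + (⅓)*(-204) + (⅔)*(-204)²) + 28² = (8 - 68 + (⅔)*41616) + 784 = (8 - 68 + 27744) + 784 = 27684 + 784 = 28468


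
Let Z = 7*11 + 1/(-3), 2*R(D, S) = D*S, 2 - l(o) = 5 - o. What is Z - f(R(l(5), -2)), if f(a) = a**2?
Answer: 218/3 ≈ 72.667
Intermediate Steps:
l(o) = -3 + o (l(o) = 2 - (5 - o) = 2 + (-5 + o) = -3 + o)
R(D, S) = D*S/2 (R(D, S) = (D*S)/2 = D*S/2)
Z = 230/3 (Z = 77 - 1/3 = 230/3 ≈ 76.667)
Z - f(R(l(5), -2)) = 230/3 - ((1/2)*(-3 + 5)*(-2))**2 = 230/3 - ((1/2)*2*(-2))**2 = 230/3 - 1*(-2)**2 = 230/3 - 1*4 = 230/3 - 4 = 218/3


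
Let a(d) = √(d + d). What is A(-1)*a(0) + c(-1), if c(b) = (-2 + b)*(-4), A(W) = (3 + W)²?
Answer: 12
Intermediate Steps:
a(d) = √2*√d (a(d) = √(2*d) = √2*√d)
c(b) = 8 - 4*b
A(-1)*a(0) + c(-1) = (3 - 1)²*(√2*√0) + (8 - 4*(-1)) = 2²*(√2*0) + (8 + 4) = 4*0 + 12 = 0 + 12 = 12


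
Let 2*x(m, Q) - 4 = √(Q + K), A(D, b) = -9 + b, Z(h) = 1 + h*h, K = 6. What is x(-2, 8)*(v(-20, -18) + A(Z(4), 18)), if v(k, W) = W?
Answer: -18 - 9*√14/2 ≈ -34.837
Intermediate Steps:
Z(h) = 1 + h²
x(m, Q) = 2 + √(6 + Q)/2 (x(m, Q) = 2 + √(Q + 6)/2 = 2 + √(6 + Q)/2)
x(-2, 8)*(v(-20, -18) + A(Z(4), 18)) = (2 + √(6 + 8)/2)*(-18 + (-9 + 18)) = (2 + √14/2)*(-18 + 9) = (2 + √14/2)*(-9) = -18 - 9*√14/2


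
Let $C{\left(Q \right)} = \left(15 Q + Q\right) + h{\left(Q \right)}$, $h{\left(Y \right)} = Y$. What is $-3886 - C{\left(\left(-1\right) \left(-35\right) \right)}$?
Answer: $-4481$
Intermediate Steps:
$C{\left(Q \right)} = 17 Q$ ($C{\left(Q \right)} = \left(15 Q + Q\right) + Q = 16 Q + Q = 17 Q$)
$-3886 - C{\left(\left(-1\right) \left(-35\right) \right)} = -3886 - 17 \left(\left(-1\right) \left(-35\right)\right) = -3886 - 17 \cdot 35 = -3886 - 595 = -4481$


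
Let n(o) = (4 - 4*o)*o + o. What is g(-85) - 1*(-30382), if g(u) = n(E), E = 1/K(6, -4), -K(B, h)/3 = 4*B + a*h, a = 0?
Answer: 39374981/1296 ≈ 30382.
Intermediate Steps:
K(B, h) = -12*B (K(B, h) = -3*(4*B + 0*h) = -3*(4*B + 0) = -12*B)
E = -1/72 (E = 1/(-12*6) = 1/(-72) = -1/72 ≈ -0.013889)
n(o) = o + o*(4 - 4*o) (n(o) = o*(4 - 4*o) + o = o + o*(4 - 4*o))
g(u) = -91/1296 (g(u) = -(5 - 4*(-1/72))/72 = -(5 + 1/18)/72 = -1/72*91/18 = -91/1296)
g(-85) - 1*(-30382) = -91/1296 - 1*(-30382) = -91/1296 + 30382 = 39374981/1296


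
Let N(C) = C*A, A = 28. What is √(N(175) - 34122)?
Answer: I*√29222 ≈ 170.94*I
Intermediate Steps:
N(C) = 28*C (N(C) = C*28 = 28*C)
√(N(175) - 34122) = √(28*175 - 34122) = √(4900 - 34122) = √(-29222) = I*√29222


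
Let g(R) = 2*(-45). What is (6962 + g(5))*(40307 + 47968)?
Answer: 606625800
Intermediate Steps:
g(R) = -90
(6962 + g(5))*(40307 + 47968) = (6962 - 90)*(40307 + 47968) = 6872*88275 = 606625800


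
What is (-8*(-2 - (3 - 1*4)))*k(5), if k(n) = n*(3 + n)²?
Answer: 2560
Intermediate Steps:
(-8*(-2 - (3 - 1*4)))*k(5) = (-8*(-2 - (3 - 1*4)))*(5*(3 + 5)²) = (-8*(-2 - (3 - 4)))*(5*8²) = (-8*(-2 - 1*(-1)))*(5*64) = -8*(-2 + 1)*320 = -8*(-1)*320 = 8*320 = 2560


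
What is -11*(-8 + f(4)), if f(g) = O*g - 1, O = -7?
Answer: 407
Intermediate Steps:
f(g) = -1 - 7*g (f(g) = -7*g - 1 = -1 - 7*g)
-11*(-8 + f(4)) = -11*(-8 + (-1 - 7*4)) = -11*(-8 + (-1 - 28)) = -11*(-8 - 29) = -11*(-37) = 407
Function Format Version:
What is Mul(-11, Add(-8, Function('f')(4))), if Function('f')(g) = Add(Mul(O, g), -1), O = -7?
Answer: 407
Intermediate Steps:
Function('f')(g) = Add(-1, Mul(-7, g)) (Function('f')(g) = Add(Mul(-7, g), -1) = Add(-1, Mul(-7, g)))
Mul(-11, Add(-8, Function('f')(4))) = Mul(-11, Add(-8, Add(-1, Mul(-7, 4)))) = Mul(-11, Add(-8, Add(-1, -28))) = Mul(-11, Add(-8, -29)) = Mul(-11, -37) = 407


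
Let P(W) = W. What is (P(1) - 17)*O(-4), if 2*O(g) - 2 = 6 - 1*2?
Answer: -48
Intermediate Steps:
O(g) = 3 (O(g) = 1 + (6 - 1*2)/2 = 1 + (6 - 2)/2 = 1 + (½)*4 = 1 + 2 = 3)
(P(1) - 17)*O(-4) = (1 - 17)*3 = -16*3 = -48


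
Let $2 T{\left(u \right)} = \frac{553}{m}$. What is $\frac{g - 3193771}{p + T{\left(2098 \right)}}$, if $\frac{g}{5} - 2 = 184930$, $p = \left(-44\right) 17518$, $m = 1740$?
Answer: $\frac{7896506280}{2682355607} \approx 2.9439$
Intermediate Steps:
$p = -770792$
$g = 924660$ ($g = 10 + 5 \cdot 184930 = 10 + 924650 = 924660$)
$T{\left(u \right)} = \frac{553}{3480}$ ($T{\left(u \right)} = \frac{553 \cdot \frac{1}{1740}}{2} = \frac{1}{2} \cdot \frac{553}{1740} = \frac{553}{3480}$)
$\frac{g - 3193771}{p + T{\left(2098 \right)}} = \frac{924660 - 3193771}{-770792 + \frac{553}{3480}} = - \frac{2269111}{- \frac{2682355607}{3480}} = \left(-2269111\right) \left(- \frac{3480}{2682355607}\right) = \frac{7896506280}{2682355607}$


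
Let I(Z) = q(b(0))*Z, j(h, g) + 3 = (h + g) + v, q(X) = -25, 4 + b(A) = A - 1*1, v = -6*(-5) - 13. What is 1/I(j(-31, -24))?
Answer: 1/1025 ≈ 0.00097561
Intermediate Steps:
v = 17 (v = 30 - 13 = 17)
b(A) = -5 + A (b(A) = -4 + (A - 1*1) = -4 + (A - 1) = -4 + (-1 + A) = -5 + A)
j(h, g) = 14 + g + h (j(h, g) = -3 + ((h + g) + 17) = -3 + ((g + h) + 17) = -3 + (17 + g + h) = 14 + g + h)
I(Z) = -25*Z
1/I(j(-31, -24)) = 1/(-25*(14 - 24 - 31)) = 1/(-25*(-41)) = 1/1025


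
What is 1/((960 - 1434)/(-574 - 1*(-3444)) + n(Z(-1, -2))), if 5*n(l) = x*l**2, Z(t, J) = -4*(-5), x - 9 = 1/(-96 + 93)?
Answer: 4305/2984089 ≈ 0.0014427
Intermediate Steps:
x = 26/3 (x = 9 + 1/(-96 + 93) = 9 + 1/(-3) = 9 - 1/3 = 26/3 ≈ 8.6667)
Z(t, J) = 20
n(l) = 26*l**2/15 (n(l) = (26*l**2/3)/5 = 26*l**2/15)
1/((960 - 1434)/(-574 - 1*(-3444)) + n(Z(-1, -2))) = 1/((960 - 1434)/(-574 - 1*(-3444)) + (26/15)*20**2) = 1/(-474/(-574 + 3444) + (26/15)*400) = 1/(-474/2870 + 2080/3) = 1/(-474*1/2870 + 2080/3) = 1/(-237/1435 + 2080/3) = 1/(2984089/4305) = 4305/2984089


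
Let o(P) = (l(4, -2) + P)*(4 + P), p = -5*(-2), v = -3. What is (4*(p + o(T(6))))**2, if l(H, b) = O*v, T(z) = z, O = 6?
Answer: 193600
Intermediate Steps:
p = 10
l(H, b) = -18 (l(H, b) = 6*(-3) = -18)
o(P) = (-18 + P)*(4 + P)
(4*(p + o(T(6))))**2 = (4*(10 + (-72 + 6**2 - 14*6)))**2 = (4*(10 + (-72 + 36 - 84)))**2 = (4*(10 - 120))**2 = (4*(-110))**2 = (-440)**2 = 193600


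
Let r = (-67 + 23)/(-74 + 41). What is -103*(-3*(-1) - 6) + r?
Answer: 931/3 ≈ 310.33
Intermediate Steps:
r = 4/3 (r = -44/(-33) = -44*(-1/33) = 4/3 ≈ 1.3333)
-103*(-3*(-1) - 6) + r = -103*(-3*(-1) - 6) + 4/3 = -103*(3 - 6) + 4/3 = -103*(-3) + 4/3 = 309 + 4/3 = 931/3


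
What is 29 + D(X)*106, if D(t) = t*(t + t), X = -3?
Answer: 1937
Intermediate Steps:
D(t) = 2*t² (D(t) = t*(2*t) = 2*t²)
29 + D(X)*106 = 29 + (2*(-3)²)*106 = 29 + (2*9)*106 = 29 + 18*106 = 29 + 1908 = 1937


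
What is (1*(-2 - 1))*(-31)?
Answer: 93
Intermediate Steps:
(1*(-2 - 1))*(-31) = (1*(-3))*(-31) = -3*(-31) = 93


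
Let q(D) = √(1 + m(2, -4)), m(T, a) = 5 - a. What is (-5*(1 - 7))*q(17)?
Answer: 30*√10 ≈ 94.868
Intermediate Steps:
q(D) = √10 (q(D) = √(1 + (5 - 1*(-4))) = √(1 + (5 + 4)) = √(1 + 9) = √10)
(-5*(1 - 7))*q(17) = (-5*(1 - 7))*√10 = (-5*(-6))*√10 = 30*√10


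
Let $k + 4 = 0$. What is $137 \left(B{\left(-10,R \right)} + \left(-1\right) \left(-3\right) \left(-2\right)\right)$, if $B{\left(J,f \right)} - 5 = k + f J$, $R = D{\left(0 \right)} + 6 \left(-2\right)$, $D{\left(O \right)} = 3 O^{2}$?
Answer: $15755$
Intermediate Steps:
$k = -4$ ($k = -4 + 0 = -4$)
$R = -12$ ($R = 3 \cdot 0^{2} + 6 \left(-2\right) = 3 \cdot 0 - 12 = 0 - 12 = -12$)
$B{\left(J,f \right)} = 1 + J f$ ($B{\left(J,f \right)} = 5 + \left(-4 + f J\right) = 5 + \left(-4 + J f\right) = 1 + J f$)
$137 \left(B{\left(-10,R \right)} + \left(-1\right) \left(-3\right) \left(-2\right)\right) = 137 \left(\left(1 - -120\right) + \left(-1\right) \left(-3\right) \left(-2\right)\right) = 137 \left(\left(1 + 120\right) + 3 \left(-2\right)\right) = 137 \left(121 - 6\right) = 137 \cdot 115 = 15755$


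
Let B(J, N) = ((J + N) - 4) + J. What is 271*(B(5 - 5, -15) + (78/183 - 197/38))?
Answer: -14924241/2318 ≈ -6438.4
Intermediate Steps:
B(J, N) = -4 + N + 2*J (B(J, N) = (-4 + J + N) + J = -4 + N + 2*J)
271*(B(5 - 5, -15) + (78/183 - 197/38)) = 271*((-4 - 15 + 2*(5 - 5)) + (78/183 - 197/38)) = 271*((-4 - 15 + 2*0) + (78*(1/183) - 197*1/38)) = 271*((-4 - 15 + 0) + (26/61 - 197/38)) = 271*(-19 - 11029/2318) = 271*(-55071/2318) = -14924241/2318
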